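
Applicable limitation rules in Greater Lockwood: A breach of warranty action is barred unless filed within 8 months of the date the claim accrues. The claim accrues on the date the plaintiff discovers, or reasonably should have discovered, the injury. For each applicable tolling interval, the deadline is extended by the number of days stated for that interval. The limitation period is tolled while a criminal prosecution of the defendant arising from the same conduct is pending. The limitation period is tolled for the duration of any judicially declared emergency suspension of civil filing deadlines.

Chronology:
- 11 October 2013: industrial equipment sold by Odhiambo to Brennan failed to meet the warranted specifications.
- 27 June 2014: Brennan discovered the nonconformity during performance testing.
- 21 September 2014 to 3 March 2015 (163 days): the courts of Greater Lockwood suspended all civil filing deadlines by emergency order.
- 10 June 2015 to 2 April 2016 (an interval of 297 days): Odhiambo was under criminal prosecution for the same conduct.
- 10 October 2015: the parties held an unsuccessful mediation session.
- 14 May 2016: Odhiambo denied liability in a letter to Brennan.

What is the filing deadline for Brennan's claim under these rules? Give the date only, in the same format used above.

1 June 2016

Accrual is tied to discovery, so the period began on 27 June 2014 rather than on 11 October 2013 when the act occurred.
The untolled deadline — 8 months after 27 June 2014 — is 27 February 2015.
Because the emergency suspension of filing deadlines ran from 21 September 2014 to 3 March 2015, the deadline is extended by 163 days to 9 August 2015.
Because the pending criminal prosecution ran from 10 June 2015 to 2 April 2016, the deadline is extended by 297 days to 1 June 2016.
Nothing else in the chronology tolls or restarts the period.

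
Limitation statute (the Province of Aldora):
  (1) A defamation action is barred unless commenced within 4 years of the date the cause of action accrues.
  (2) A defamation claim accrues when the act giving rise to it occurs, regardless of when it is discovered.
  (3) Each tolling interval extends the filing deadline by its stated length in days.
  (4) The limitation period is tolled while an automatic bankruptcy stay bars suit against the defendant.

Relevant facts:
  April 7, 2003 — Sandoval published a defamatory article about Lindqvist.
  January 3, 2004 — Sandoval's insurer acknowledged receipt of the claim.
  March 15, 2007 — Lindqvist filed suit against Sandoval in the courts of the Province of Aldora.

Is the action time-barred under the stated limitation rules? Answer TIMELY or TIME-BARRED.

TIMELY

The cause of action accrued on April 7, 2003, the date of the act.
Adding the 4 years base period to April 7, 2003 gives a deadline of April 7, 2007, before any tolling.
None of the other events listed affects the running of the period under the stated rules.
Filing on March 15, 2007 beat the April 7, 2007 deadline — the action is timely.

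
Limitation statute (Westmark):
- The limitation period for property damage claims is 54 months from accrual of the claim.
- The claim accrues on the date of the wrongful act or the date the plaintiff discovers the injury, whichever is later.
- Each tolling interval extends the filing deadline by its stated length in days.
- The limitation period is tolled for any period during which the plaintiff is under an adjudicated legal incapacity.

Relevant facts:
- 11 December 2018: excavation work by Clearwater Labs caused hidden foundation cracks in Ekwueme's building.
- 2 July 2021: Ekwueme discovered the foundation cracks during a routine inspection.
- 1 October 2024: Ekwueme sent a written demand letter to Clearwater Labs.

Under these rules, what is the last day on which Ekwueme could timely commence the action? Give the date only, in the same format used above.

2 January 2026

Because discovery on 2 July 2021 post-dates the 11 December 2018 act, accrual under the later-of rule falls on 2 July 2021.
The untolled deadline — 54 months after 2 July 2021 — is 2 January 2026.
Nothing else in the chronology tolls or restarts the period.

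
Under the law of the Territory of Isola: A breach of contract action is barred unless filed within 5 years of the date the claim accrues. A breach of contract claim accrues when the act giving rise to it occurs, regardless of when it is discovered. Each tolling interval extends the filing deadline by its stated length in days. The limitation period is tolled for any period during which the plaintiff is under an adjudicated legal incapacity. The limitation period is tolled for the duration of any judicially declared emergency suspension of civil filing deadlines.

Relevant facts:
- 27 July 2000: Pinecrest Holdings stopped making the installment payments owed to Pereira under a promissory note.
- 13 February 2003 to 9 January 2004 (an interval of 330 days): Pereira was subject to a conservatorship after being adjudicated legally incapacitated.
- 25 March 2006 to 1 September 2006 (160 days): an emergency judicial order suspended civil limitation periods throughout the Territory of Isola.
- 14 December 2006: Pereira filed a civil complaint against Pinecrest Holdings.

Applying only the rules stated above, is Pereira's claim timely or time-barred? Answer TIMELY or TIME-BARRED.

TIME-BARRED

The limitation period began to run on 27 July 2000.
Adding the 5 years base period to 27 July 2000 gives a deadline of 27 July 2005, before any tolling.
The plaintiff's legal incapacity from 13 February 2003 to 9 January 2004 tolled the period for 330 days, extending the deadline to 22 June 2006.
Because the emergency suspension of filing deadlines ran from 25 March 2006 to 1 September 2006, the deadline is extended by 160 days to 29 November 2006.
The 14 December 2006 filing falls after the 29 November 2006 deadline; the claim is time-barred.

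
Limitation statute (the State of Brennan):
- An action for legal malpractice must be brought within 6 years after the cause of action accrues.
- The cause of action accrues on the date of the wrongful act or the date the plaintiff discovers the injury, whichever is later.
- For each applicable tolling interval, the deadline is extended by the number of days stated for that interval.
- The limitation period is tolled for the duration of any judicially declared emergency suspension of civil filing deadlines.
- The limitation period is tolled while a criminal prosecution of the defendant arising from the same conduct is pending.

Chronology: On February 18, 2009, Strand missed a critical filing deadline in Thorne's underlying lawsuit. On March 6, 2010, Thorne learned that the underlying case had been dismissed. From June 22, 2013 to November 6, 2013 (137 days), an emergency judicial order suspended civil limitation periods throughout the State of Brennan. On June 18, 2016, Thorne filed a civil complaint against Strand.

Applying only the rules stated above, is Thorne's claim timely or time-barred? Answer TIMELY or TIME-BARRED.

The claim accrued on March 6, 2010 — the later of the February 18, 2009 act and the March 6, 2010 discovery.
6 years from March 6, 2010 is March 6, 2016.
The emergency suspension of filing deadlines from June 22, 2013 to November 6, 2013 tolled the period for 137 days, extending the deadline to July 21, 2016.
The June 18, 2016 filing precedes the July 21, 2016 deadline; the claim is timely.

TIMELY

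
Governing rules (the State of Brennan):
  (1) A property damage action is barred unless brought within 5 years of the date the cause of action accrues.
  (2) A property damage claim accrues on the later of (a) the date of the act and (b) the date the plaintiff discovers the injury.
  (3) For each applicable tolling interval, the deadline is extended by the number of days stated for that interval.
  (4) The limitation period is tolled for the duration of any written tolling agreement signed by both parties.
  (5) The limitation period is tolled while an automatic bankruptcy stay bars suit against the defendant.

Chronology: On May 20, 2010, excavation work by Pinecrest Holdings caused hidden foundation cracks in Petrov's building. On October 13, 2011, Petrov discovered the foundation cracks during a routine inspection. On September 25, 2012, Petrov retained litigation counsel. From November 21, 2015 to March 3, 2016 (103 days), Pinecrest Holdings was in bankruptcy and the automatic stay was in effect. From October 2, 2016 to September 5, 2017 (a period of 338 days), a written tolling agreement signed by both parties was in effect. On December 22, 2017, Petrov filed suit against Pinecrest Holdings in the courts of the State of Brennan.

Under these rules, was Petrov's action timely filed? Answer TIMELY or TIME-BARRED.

TIMELY

Taking the later of the act (May 20, 2010) and discovery (October 13, 2011), the claim accrued on October 13, 2011.
Adding the 5 years base period to October 13, 2011 gives a deadline of October 13, 2016, before any tolling.
The period was tolled for 103 days by the automatic bankruptcy stay (November 21, 2015 to March 3, 2016), pushing the deadline to January 24, 2017.
Because the written tolling agreement ran from October 2, 2016 to September 5, 2017, the deadline is extended by 338 days to December 28, 2017.
None of the other events listed affects the running of the period under the stated rules.
The December 22, 2017 filing precedes the December 28, 2017 deadline; the claim is timely.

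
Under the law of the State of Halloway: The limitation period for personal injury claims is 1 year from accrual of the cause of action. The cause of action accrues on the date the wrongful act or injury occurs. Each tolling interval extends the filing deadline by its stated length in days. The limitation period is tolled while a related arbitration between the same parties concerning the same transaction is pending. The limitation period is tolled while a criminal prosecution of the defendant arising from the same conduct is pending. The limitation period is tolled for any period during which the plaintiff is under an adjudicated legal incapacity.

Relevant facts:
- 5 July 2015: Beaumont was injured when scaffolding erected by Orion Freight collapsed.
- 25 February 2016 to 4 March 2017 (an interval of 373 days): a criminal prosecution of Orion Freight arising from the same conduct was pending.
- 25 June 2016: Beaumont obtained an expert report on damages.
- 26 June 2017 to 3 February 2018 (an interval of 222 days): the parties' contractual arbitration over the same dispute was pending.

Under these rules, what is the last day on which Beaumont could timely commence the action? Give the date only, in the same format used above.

The cause of action accrued on 5 July 2015, the date of the act.
Adding the 1 year base period to 5 July 2015 gives a deadline of 5 July 2016, before any tolling.
The pending criminal prosecution from 25 February 2016 to 4 March 2017 tolled the period for 373 days, extending the deadline to 13 July 2017.
The pending related arbitration from 26 June 2017 to 3 February 2018 tolled the period for 222 days, extending the deadline to 20 February 2018.
The other events in the timeline have no effect on the limitation period under the stated rules.

20 February 2018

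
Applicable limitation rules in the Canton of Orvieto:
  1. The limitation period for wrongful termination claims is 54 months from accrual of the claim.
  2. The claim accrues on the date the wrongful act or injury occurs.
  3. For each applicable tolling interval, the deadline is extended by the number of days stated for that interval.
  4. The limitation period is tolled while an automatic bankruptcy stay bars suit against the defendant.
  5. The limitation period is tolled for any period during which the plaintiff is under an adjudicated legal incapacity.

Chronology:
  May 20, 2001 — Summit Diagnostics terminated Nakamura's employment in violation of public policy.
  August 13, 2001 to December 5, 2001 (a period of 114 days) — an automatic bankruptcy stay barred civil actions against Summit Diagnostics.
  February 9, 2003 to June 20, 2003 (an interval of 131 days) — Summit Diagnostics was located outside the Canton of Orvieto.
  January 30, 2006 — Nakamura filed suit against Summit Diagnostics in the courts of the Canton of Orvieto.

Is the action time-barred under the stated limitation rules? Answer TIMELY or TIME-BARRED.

The claim accrued on May 20, 2001, the date of the act.
54 months from May 20, 2001 is November 20, 2005.
The period was tolled for 114 days by the automatic bankruptcy stay (August 13, 2001 to December 5, 2001), pushing the deadline to March 14, 2006.
The defendant's absence from the jurisdiction from February 9, 2003 to June 20, 2003 does not toll the period, because no stated rule makes the defendant's absence a tolling event.
Nakamura filed on January 30, 2006, before the March 14, 2006 deadline, so the action is timely.

TIMELY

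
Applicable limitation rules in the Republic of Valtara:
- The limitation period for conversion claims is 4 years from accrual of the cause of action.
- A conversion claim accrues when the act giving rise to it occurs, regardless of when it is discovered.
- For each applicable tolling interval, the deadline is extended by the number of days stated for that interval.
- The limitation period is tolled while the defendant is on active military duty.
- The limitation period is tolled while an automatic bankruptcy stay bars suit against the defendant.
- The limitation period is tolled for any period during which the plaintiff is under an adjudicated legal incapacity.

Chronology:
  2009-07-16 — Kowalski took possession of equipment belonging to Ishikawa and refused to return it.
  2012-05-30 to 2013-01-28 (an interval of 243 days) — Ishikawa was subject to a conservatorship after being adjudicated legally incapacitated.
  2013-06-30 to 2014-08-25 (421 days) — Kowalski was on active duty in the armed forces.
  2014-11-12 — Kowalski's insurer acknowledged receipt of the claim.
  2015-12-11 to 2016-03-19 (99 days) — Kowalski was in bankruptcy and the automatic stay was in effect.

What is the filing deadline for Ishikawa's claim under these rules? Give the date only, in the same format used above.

The cause of action accrued on 2009-07-16, the date of the act.
4 years from 2009-07-16 is 2013-07-16.
Because the plaintiff's legal incapacity ran from 2012-05-30 to 2013-01-28, the deadline is extended by 243 days to 2014-03-16.
Because the defendant's active military service ran from 2013-06-30 to 2014-08-25, the deadline is extended by 421 days to 2015-05-11.
The automatic bankruptcy stay starting 2015-12-11 came too late — the period had run on 2015-05-11 — and so does not extend the deadline.
None of the other events listed affects the running of the period under the stated rules.

2015-05-11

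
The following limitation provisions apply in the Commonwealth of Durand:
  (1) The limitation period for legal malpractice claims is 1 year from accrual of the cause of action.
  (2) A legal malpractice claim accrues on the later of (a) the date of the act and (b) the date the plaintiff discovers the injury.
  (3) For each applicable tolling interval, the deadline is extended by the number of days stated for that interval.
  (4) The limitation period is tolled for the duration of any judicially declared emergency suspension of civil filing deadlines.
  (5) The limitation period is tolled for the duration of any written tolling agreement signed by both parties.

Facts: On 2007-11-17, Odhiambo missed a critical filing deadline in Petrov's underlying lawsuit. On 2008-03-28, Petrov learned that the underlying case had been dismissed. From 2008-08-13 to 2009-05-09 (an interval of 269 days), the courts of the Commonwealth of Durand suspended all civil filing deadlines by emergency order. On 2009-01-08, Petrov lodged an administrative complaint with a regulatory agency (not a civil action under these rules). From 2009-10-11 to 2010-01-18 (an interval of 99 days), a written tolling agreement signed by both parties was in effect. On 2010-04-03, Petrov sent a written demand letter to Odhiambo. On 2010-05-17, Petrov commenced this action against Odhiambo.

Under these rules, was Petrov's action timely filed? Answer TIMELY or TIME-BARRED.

TIME-BARRED

Taking the later of the act (2007-11-17) and discovery (2008-03-28), the claim accrued on 2008-03-28.
1 year from 2008-03-28 is 2009-03-28.
The emergency suspension of filing deadlines from 2008-08-13 to 2009-05-09 tolled the period for 269 days, extending the deadline to 2009-12-22.
The written tolling agreement from 2009-10-11 to 2010-01-18 tolled the period for 99 days, extending the deadline to 2010-03-31.
The other events in the timeline have no effect on the limitation period under the stated rules.
The 2010-05-17 filing falls after the 2010-03-31 deadline; the claim is time-barred.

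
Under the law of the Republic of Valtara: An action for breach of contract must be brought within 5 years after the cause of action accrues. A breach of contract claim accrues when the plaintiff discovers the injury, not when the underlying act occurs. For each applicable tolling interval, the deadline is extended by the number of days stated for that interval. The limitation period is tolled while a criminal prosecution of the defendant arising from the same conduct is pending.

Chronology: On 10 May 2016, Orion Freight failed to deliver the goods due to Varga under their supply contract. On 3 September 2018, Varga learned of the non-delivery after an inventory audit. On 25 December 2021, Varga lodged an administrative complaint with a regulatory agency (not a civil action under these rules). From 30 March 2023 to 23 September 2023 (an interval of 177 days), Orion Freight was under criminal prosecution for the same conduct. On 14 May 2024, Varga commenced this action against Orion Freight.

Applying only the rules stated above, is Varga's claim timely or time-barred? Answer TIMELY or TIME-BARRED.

Accrual is tied to discovery, so the period began on 3 September 2018 rather than on 10 May 2016 when the act occurred.
Adding the 5 years base period to 3 September 2018 gives a deadline of 3 September 2023, before any tolling.
The period was tolled for 177 days by the pending criminal prosecution (30 March 2023 to 23 September 2023), pushing the deadline to 27 February 2024.
None of the other events listed affects the running of the period under the stated rules.
The 14 May 2024 filing falls after the 27 February 2024 deadline; the claim is time-barred.

TIME-BARRED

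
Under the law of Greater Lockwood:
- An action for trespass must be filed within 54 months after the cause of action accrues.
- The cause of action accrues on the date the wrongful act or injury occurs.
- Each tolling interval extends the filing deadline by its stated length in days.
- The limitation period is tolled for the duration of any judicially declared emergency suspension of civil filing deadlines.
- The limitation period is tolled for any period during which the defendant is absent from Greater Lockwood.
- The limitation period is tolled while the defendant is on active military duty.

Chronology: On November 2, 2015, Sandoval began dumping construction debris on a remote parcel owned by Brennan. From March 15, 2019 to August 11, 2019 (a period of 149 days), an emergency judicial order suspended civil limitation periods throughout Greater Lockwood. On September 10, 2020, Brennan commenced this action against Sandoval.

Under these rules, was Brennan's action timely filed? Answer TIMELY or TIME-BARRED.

TIMELY

The limitation period began to run on November 2, 2015.
Adding the 54 months base period to November 2, 2015 gives a deadline of May 2, 2020, before any tolling.
The emergency suspension of filing deadlines from March 15, 2019 to August 11, 2019 tolled the period for 149 days, extending the deadline to September 28, 2020.
Brennan filed on September 10, 2020, before the September 28, 2020 deadline, so the action is timely.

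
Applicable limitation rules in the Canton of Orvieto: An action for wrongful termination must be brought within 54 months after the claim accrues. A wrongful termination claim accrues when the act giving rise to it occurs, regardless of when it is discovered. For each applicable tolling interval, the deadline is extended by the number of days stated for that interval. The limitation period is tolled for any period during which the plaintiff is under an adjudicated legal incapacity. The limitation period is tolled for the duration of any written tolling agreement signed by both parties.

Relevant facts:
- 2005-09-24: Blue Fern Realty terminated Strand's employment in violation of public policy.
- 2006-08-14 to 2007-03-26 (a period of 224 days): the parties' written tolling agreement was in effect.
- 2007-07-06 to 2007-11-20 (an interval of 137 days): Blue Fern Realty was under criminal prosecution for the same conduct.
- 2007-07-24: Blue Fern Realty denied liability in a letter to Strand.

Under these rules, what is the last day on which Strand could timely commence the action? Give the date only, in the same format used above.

The limitation period began to run on 2005-09-24.
Adding the 54 months base period to 2005-09-24 gives a deadline of 2010-03-24, before any tolling.
The period was tolled for 224 days by the written tolling agreement (2006-08-14 to 2007-03-26), pushing the deadline to 2010-11-03.
The pending criminal prosecution from 2007-07-06 to 2007-11-20 does not toll the period, because no stated rule makes a criminal prosecution a tolling event.
The other events in the timeline have no effect on the limitation period under the stated rules.

2010-11-03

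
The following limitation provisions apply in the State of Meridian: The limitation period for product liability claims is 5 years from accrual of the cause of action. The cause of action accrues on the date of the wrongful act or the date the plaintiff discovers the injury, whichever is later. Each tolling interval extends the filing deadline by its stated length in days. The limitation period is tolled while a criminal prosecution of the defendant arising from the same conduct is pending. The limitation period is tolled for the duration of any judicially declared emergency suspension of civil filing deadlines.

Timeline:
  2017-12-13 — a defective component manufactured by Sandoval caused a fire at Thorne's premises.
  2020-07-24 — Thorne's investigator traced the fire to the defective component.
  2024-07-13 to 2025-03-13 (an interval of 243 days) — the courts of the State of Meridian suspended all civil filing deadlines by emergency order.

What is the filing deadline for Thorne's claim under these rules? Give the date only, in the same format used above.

Because discovery on 2020-07-24 post-dates the 2017-12-13 act, accrual under the later-of rule falls on 2020-07-24.
5 years from 2020-07-24 is 2025-07-24.
The period was tolled for 243 days by the emergency suspension of filing deadlines (2024-07-13 to 2025-03-13), pushing the deadline to 2026-03-24.

2026-03-24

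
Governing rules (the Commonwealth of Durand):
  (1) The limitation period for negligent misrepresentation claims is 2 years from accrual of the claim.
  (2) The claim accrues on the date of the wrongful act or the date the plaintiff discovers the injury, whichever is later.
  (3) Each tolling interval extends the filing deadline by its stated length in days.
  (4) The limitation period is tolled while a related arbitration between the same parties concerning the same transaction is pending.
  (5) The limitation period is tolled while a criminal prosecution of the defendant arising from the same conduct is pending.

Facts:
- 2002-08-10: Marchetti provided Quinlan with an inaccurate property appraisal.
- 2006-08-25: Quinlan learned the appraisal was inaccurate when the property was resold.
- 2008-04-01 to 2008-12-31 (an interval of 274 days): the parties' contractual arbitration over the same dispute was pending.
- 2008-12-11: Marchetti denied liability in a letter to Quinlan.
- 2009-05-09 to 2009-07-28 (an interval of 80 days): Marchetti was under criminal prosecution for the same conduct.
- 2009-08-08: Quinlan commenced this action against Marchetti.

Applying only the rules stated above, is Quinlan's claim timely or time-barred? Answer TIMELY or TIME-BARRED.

Taking the later of the act (2002-08-10) and discovery (2006-08-25), the claim accrued on 2006-08-25.
The untolled deadline — 2 years after 2006-08-25 — is 2008-08-25.
Because the pending related arbitration ran from 2008-04-01 to 2008-12-31, the deadline is extended by 274 days to 2009-05-26.
Because the pending criminal prosecution ran from 2009-05-09 to 2009-07-28, the deadline is extended by 80 days to 2009-08-14.
The other events in the timeline have no effect on the limitation period under the stated rules.
The 2009-08-08 filing precedes the 2009-08-14 deadline; the claim is timely.

TIMELY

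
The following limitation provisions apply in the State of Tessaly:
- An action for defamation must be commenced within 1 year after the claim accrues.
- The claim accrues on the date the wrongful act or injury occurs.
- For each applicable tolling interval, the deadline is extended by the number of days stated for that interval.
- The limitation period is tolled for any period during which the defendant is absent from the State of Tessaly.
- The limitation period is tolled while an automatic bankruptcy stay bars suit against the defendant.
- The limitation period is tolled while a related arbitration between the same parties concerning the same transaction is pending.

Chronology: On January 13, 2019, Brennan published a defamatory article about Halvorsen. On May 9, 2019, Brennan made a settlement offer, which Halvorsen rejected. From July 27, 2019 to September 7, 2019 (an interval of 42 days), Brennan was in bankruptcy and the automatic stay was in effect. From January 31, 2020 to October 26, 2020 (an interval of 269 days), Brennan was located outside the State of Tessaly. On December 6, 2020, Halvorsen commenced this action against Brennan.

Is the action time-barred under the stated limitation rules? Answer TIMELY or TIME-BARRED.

The claim accrued on January 13, 2019, the date of the act.
The untolled deadline — 1 year after January 13, 2019 — is January 13, 2020.
Because the automatic bankruptcy stay ran from July 27, 2019 to September 7, 2019, the deadline is extended by 42 days to February 24, 2020.
The defendant's absence from the jurisdiction from January 31, 2020 to October 26, 2020 tolled the period for 269 days, extending the deadline to November 19, 2020.
The other events in the timeline have no effect on the limitation period under the stated rules.
Halvorsen filed on December 6, 2020, after the November 19, 2020 deadline, so the action is time-barred.

TIME-BARRED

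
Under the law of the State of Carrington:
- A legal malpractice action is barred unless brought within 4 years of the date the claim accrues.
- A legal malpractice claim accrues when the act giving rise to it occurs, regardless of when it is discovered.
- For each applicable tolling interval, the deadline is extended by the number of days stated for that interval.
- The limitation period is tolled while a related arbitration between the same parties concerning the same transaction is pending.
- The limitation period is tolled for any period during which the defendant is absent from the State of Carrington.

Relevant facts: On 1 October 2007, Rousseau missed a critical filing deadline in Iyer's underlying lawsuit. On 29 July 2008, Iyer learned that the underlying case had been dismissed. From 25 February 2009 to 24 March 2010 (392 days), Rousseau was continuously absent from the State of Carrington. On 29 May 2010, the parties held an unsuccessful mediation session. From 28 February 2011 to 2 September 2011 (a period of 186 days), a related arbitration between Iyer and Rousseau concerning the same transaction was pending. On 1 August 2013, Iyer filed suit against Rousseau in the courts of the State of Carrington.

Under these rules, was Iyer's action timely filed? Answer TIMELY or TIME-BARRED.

TIME-BARRED

Because the rule ties accrual to occurrence, the claim accrued on 1 October 2007, not on the 29 July 2008 discovery date.
The untolled deadline — 4 years after 1 October 2007 — is 1 October 2011.
Because the defendant's absence from the jurisdiction ran from 25 February 2009 to 24 March 2010, the deadline is extended by 392 days to 27 October 2012.
The pending related arbitration from 28 February 2011 to 2 September 2011 tolled the period for 186 days, extending the deadline to 1 May 2013.
The other events in the timeline have no effect on the limitation period under the stated rules.
Filing on 1 August 2013 missed the 1 May 2013 deadline — the action is time-barred.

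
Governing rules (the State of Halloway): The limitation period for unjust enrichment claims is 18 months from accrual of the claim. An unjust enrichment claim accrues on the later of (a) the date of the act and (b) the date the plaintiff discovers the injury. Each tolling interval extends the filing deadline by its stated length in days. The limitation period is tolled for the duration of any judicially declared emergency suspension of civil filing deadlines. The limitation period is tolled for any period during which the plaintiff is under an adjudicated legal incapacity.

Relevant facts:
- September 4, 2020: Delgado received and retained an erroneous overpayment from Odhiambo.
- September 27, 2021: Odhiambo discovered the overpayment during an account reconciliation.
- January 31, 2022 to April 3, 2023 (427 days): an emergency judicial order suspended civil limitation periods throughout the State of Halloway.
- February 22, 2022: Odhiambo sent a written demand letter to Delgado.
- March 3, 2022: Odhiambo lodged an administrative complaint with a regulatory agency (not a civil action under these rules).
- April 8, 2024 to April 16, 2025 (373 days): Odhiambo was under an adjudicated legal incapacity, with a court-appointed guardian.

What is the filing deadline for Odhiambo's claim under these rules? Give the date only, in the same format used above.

June 4, 2025

The claim accrued on September 27, 2021 — the later of the September 4, 2020 act and the September 27, 2021 discovery.
18 months from September 27, 2021 is March 27, 2023.
The period was tolled for 427 days by the emergency suspension of filing deadlines (January 31, 2022 to April 3, 2023), pushing the deadline to May 27, 2024.
The plaintiff's legal incapacity from April 8, 2024 to April 16, 2025 tolled the period for 373 days, extending the deadline to June 4, 2025.
The other events in the timeline have no effect on the limitation period under the stated rules.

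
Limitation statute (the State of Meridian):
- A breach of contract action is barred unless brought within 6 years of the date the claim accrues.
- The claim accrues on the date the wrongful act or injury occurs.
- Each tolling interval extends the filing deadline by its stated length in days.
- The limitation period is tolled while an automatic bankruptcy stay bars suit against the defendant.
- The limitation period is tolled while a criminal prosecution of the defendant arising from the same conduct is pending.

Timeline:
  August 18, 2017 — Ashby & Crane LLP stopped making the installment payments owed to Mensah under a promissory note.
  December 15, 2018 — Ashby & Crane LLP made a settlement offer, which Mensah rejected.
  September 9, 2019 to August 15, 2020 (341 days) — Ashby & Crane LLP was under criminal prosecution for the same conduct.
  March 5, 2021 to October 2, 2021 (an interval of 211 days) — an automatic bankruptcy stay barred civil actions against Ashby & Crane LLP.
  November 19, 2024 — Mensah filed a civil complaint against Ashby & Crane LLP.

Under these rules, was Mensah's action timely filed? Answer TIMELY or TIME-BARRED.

TIMELY

The limitation period began to run on August 18, 2017.
The untolled deadline — 6 years after August 18, 2017 — is August 18, 2023.
Because the pending criminal prosecution ran from September 9, 2019 to August 15, 2020, the deadline is extended by 341 days to July 24, 2024.
The automatic bankruptcy stay from March 5, 2021 to October 2, 2021 tolled the period for 211 days, extending the deadline to February 20, 2025.
Nothing else in the chronology tolls or restarts the period.
Mensah filed on November 19, 2024, before the February 20, 2025 deadline, so the action is timely.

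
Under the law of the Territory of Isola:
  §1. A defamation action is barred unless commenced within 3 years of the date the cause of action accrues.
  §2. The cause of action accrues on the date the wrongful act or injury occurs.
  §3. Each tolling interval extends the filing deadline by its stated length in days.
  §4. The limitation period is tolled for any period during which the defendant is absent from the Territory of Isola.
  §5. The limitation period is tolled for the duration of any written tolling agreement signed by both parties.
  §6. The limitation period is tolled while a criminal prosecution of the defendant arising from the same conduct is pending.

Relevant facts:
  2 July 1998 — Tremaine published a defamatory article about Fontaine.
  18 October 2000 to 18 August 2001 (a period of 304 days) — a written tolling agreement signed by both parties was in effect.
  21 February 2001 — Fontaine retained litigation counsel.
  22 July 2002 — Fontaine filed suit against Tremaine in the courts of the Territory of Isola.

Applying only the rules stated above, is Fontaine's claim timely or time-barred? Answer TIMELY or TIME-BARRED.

TIME-BARRED

The cause of action accrued on 2 July 1998, the date of the act.
3 years from 2 July 1998 is 2 July 2001.
The written tolling agreement from 18 October 2000 to 18 August 2001 tolled the period for 304 days, extending the deadline to 2 May 2002.
The other events in the timeline have no effect on the limitation period under the stated rules.
The 22 July 2002 filing falls after the 2 May 2002 deadline; the claim is time-barred.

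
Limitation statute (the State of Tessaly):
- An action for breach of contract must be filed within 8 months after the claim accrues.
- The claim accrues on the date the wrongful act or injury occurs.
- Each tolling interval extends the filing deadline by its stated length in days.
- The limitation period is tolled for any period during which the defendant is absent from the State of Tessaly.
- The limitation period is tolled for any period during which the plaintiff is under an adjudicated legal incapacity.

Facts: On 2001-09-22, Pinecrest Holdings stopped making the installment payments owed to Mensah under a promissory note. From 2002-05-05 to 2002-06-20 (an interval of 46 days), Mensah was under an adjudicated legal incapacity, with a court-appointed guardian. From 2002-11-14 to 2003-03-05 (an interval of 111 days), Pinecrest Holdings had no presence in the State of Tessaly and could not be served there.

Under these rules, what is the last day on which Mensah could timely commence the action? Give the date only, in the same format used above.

The claim accrued on 2001-09-22, when the wrongful act occurred.
The untolled deadline — 8 months after 2001-09-22 — is 2002-05-22.
The period was tolled for 46 days by the plaintiff's legal incapacity (2002-05-05 to 2002-06-20), pushing the deadline to 2002-07-07.
The defendant's absence from the jurisdiction starting 2002-11-14 came too late — the period had run on 2002-07-07 — and so does not extend the deadline.

2002-07-07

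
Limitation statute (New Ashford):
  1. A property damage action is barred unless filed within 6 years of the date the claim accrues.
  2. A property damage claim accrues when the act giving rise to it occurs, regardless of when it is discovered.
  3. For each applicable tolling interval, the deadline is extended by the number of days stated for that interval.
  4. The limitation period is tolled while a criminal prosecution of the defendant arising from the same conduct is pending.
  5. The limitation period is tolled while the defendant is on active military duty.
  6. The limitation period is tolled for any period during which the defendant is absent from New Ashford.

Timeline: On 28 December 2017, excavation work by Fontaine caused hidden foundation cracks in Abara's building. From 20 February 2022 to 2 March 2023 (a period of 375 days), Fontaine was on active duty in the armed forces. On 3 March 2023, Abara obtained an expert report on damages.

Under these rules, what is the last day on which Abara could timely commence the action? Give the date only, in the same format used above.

6 January 2025

The limitation period began to run on 28 December 2017.
6 years from 28 December 2017 is 28 December 2023.
The period was tolled for 375 days by the defendant's active military service (20 February 2022 to 2 March 2023), pushing the deadline to 6 January 2025.
Nothing else in the chronology tolls or restarts the period.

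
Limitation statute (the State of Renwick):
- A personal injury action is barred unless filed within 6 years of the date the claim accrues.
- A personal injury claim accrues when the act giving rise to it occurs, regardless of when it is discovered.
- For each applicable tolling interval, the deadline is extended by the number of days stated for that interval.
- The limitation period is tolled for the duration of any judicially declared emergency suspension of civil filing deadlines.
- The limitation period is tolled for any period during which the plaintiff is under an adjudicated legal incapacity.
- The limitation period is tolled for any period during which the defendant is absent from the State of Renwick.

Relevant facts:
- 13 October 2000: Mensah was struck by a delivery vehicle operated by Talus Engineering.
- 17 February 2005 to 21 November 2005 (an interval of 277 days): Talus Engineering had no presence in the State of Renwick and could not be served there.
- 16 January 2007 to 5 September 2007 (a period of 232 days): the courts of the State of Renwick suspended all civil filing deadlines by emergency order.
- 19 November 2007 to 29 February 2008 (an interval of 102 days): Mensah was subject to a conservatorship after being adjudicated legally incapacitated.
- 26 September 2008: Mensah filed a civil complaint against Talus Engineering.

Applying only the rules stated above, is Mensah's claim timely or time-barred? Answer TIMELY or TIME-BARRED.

TIME-BARRED

The limitation period began to run on 13 October 2000.
6 years from 13 October 2000 is 13 October 2006.
The period was tolled for 277 days by the defendant's absence from the jurisdiction (17 February 2005 to 21 November 2005), pushing the deadline to 17 July 2007.
Because the emergency suspension of filing deadlines ran from 16 January 2007 to 5 September 2007, the deadline is extended by 232 days to 5 March 2008.
The plaintiff's legal incapacity from 19 November 2007 to 29 February 2008 tolled the period for 102 days, extending the deadline to 15 June 2008.
Mensah filed on 26 September 2008, after the 15 June 2008 deadline, so the action is time-barred.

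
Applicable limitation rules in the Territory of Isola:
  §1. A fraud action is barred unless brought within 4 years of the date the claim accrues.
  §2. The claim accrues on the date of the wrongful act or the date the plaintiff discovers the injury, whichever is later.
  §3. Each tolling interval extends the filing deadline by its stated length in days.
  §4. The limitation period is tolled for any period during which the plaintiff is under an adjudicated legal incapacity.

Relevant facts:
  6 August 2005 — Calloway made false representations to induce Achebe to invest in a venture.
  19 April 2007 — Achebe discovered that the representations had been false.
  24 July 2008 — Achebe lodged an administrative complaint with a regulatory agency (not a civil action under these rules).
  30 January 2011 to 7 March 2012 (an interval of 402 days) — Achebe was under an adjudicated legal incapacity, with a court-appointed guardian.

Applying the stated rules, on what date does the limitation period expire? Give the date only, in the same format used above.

Because discovery on 19 April 2007 post-dates the 6 August 2005 act, accrual under the later-of rule falls on 19 April 2007.
4 years from 19 April 2007 is 19 April 2011.
The period was tolled for 402 days by the plaintiff's legal incapacity (30 January 2011 to 7 March 2012), pushing the deadline to 25 May 2012.
None of the other events listed affects the running of the period under the stated rules.

25 May 2012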